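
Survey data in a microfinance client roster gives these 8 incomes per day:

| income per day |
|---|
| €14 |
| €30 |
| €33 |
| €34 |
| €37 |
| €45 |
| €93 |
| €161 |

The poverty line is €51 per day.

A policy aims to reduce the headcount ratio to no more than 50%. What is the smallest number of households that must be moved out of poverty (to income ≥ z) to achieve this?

2

6 of the 8 households are poor, so H = 6/8 = 0.750.
A headcount ratio of at most 50% allows at most ⌊0.50 × 8⌋ = 4 poor households.
So at least 6 − 4 = 2 must be lifted.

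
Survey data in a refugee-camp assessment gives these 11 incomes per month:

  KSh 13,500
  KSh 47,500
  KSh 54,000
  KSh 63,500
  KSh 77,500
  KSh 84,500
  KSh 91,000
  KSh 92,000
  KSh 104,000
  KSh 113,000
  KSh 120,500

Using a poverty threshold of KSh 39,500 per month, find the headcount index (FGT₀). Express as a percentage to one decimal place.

1 of the 11 households have income below KSh 39,500.
H = 1/11 = 9.1%.

9.1%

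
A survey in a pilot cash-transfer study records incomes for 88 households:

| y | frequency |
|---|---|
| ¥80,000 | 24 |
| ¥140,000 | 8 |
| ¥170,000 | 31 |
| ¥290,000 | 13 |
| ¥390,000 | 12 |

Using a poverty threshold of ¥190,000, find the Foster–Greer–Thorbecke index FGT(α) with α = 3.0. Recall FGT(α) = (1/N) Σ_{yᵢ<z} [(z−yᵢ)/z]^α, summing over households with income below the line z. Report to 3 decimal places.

Below z: 24×¥80,000, 8×¥140,000, 31×¥170,000 (q = 63 of N = 88).
Shortfall ratios: (190000−80000)/190000 = 0.5789 (×24); (190000−140000)/190000 = 0.2632 (×8); (190000−170000)/190000 = 0.1053 (×31).
Raised to α = 3.0: 0.19405 (×24); 0.01822 (×8); 0.00117 (×31).
Sum = 4.839189; FGT(3.0) = 4.839189 / 88 = 0.055.

0.055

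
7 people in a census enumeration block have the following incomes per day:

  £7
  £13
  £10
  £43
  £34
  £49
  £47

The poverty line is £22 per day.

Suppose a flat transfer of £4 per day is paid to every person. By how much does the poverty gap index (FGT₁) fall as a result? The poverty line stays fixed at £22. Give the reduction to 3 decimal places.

0.078

Before: below the line — £7, £10, £13; poverty gap index (FGT₁) = 0.23377.
After the £4 transfer: below the line — £11, £14, £17; poverty gap index (FGT₁) = 0.15584.
Reduction = 0.23377 − 0.15584 = 0.078.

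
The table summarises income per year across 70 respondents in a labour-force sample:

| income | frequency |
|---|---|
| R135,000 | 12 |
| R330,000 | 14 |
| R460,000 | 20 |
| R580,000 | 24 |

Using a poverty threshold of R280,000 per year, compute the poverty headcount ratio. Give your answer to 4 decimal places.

12 of the 70 respondents have income below R280,000.
H = 12/70 = 0.1714.

0.1714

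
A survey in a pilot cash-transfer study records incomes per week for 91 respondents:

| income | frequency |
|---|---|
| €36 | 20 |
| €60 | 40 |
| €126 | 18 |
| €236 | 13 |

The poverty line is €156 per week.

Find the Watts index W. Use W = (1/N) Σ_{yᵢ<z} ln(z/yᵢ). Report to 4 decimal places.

Below z: 20×€36, 40×€60, 18×€126 (q = 78 of N = 91).
ln(z/y) terms: ln(156/36) = 1.4663 (×20); ln(156/60) = 0.9555 (×40); ln(156/126) = 0.2136 (×18).
W = 71.391533 / 91 = 0.7845.

0.7845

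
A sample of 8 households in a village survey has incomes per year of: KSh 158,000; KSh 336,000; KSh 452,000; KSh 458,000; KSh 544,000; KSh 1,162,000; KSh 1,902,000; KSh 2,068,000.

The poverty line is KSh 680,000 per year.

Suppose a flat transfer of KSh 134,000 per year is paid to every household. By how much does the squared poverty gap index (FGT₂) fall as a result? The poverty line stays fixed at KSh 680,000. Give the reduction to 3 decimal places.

0.081

Before: below the line — KSh 158,000, KSh 336,000, KSh 452,000, KSh 458,000, KSh 544,000; squared poverty gap index (FGT₂) = 0.13803.
After the KSh 134,000 transfer: below the line — KSh 292,000, KSh 470,000, KSh 586,000, KSh 592,000, KSh 678,000; squared poverty gap index (FGT₂) = 0.05710.
Reduction = 0.13803 − 0.05710 = 0.081.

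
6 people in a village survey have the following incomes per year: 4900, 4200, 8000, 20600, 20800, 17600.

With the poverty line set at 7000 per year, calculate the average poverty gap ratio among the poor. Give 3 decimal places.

0.350

Below z: 4200, 4900 (q = 2 of N = 6).
Shortfall ratios (z−y)/z: 0.4000, 0.3000; sum = 0.700000.
The income-gap ratio divides by q (the poor only): 0.700000 / 2 = 0.350.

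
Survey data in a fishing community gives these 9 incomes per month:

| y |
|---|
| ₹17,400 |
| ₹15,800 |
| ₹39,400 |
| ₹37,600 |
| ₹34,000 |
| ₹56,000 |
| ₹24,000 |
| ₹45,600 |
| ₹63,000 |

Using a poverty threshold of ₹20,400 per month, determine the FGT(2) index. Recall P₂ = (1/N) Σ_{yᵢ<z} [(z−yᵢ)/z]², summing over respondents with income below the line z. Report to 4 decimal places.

0.0081

Below the line: ₹15,800, ₹17,400 (q = 2 of N = 9).
Normalized shortfalls: (20400−15800)/20400 = 0.2255; (20400−17400)/20400 = 0.1471.
Squared: 0.0508; 0.0216.
Sum = 0.072472; P₂ = 0.072472 / 9 = 0.0081.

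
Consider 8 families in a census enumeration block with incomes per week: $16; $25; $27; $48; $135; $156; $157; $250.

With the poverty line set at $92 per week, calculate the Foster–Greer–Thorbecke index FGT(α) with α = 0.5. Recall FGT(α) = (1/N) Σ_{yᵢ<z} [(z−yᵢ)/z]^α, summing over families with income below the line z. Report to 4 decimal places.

Poor units: $16, $25, $27, $48 (q = 4 of N = 8).
Normalized shortfalls: (92−16)/92 = 0.8261; (92−25)/92 = 0.7283; (92−27)/92 = 0.7065; (92−48)/92 = 0.4783.
Raised to α = 0.5: 0.90889; 0.85338; 0.84055; 0.69156.
Sum = 3.294388; FGT(0.5) = 3.294388 / 8 = 0.4118.

0.4118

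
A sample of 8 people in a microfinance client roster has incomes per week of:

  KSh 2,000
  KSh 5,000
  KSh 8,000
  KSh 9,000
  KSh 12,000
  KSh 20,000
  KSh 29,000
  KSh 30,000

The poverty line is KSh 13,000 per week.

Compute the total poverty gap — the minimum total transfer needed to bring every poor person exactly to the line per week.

Below the line: KSh 2,000, KSh 5,000, KSh 8,000, KSh 9,000, KSh 12,000 (q = 5 of N = 8).
Individual gaps: 13000−2000 = 11000; 13000−5000 = 8000; 13000−8000 = 5000; 13000−9000 = 4000; 13000−12000 = 1000.
Aggregate gap = KSh 29,000.

KSh 29,000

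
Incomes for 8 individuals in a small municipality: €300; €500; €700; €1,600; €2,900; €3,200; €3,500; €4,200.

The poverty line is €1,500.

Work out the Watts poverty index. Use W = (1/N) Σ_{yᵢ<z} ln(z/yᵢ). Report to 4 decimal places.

0.4338

Poor units: €300, €500, €700 (q = 3 of N = 8).
ln(z/y) terms: ln(1500/300) = 1.6094; ln(1500/500) = 1.0986; ln(1500/700) = 0.7621.
W = 3.470190 / 8 = 0.4338.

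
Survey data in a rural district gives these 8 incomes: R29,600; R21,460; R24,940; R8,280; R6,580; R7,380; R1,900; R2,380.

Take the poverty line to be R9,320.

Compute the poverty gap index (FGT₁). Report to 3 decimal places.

0.269

Below the line: R1,900, R2,380, R6,580, R7,380, R8,280 (q = 5 of N = 8).
Shortfall ratios: (9320−1900)/9320 = 0.7961; (9320−2380)/9320 = 0.7446; (9320−6580)/9320 = 0.2940; (9320−7380)/9320 = 0.2082; (9320−8280)/9320 = 0.1116.
Σ = 2.154506. Dividing by the full population N = 8 gives P₁ = 0.269.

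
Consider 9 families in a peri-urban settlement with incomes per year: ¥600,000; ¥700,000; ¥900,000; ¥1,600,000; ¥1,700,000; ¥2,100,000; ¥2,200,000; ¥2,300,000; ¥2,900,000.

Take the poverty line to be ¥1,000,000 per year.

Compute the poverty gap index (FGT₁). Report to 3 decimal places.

Poor units: ¥600,000, ¥700,000, ¥900,000 (q = 3 of N = 9).
Relative gaps: (1000000−600000)/1000000 = 0.4000; (1000000−700000)/1000000 = 0.3000; (1000000−900000)/1000000 = 0.1000.
Σ = 0.800000. Dividing by the full population N = 9 gives P₁ = 0.089.

0.089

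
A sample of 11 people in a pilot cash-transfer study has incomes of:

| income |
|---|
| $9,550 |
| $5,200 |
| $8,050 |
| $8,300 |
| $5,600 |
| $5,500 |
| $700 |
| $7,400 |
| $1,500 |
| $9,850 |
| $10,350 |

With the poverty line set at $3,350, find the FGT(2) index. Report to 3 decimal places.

0.085

Poor units: $700, $1,500 (q = 2 of N = 11).
Shortfall ratios: (3350−700)/3350 = 0.7910; (3350−1500)/3350 = 0.5522.
Squared: 0.6258; 0.3050.
Sum = 0.930720; P₂ = 0.930720 / 11 = 0.085.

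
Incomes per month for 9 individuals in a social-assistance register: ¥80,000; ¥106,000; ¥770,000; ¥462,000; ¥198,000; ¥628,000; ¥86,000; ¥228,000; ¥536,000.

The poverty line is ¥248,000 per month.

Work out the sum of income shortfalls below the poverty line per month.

¥542,000

Poor units: ¥80,000, ¥86,000, ¥106,000, ¥198,000, ¥228,000 (q = 5 of N = 9).
Individual gaps: 248000−80000 = 168000; 248000−86000 = 162000; 248000−106000 = 142000; 248000−198000 = 50000; 248000−228000 = 20000.
Aggregate gap = ¥542,000.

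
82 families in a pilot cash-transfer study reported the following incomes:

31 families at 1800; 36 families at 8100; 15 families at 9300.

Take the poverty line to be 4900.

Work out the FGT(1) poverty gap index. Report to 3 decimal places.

Poor units: 31×1800 (q = 31 of N = 82).
Normalized shortfalls: (4900−1800)/4900 = 0.6327 (×31).
Σ = 19.612245. Dividing by the full population N = 82 gives P₁ = 0.239.

0.239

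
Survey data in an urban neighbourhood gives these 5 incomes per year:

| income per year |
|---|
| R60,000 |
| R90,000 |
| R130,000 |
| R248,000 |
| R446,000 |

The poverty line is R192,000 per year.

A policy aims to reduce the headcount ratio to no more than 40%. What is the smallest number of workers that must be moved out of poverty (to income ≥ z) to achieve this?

1

3 of the 5 workers are poor, so H = 3/5 = 0.600.
A headcount ratio of at most 40% allows at most ⌊0.40 × 5⌋ = 2 poor workers.
So at least 3 − 2 = 1 must be lifted.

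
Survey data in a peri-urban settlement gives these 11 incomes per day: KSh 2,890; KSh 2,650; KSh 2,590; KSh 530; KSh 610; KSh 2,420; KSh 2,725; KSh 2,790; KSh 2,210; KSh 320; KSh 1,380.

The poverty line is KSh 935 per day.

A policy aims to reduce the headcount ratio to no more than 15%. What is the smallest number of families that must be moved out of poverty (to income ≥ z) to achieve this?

3 of the 11 families are poor, so H = 3/11 = 0.273.
A headcount ratio of at most 15% allows at most ⌊0.15 × 11⌋ = 1 poor families.
So at least 3 − 1 = 2 must be lifted.

2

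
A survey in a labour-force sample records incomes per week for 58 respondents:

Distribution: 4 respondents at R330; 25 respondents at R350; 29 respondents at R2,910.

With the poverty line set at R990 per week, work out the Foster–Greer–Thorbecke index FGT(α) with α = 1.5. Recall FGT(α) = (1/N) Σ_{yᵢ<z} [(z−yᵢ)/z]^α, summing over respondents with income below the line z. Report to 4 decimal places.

Poor units: 4×R330, 25×R350 (q = 29 of N = 58).
Normalized shortfalls: (990−330)/990 = 0.6667 (×4); (990−350)/990 = 0.6465 (×25).
Raised to α = 1.5: 0.54433 (×4); 0.51978 (×25).
Sum = 15.171753; FGT(1.5) = 15.171753 / 58 = 0.2616.

0.2616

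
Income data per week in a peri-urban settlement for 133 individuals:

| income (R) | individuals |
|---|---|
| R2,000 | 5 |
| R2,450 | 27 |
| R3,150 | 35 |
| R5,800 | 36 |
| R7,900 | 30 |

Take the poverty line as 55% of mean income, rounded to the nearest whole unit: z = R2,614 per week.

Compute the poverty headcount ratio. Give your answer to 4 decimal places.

0.2406

32 of the 133 individuals have income below R2,614.
H = 32/133 = 0.2406.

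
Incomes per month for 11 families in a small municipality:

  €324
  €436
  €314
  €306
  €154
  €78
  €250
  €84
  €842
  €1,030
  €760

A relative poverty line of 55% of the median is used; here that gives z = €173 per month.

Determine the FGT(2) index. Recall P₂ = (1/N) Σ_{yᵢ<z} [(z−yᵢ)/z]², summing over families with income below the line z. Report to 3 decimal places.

0.053

Below z: €78, €84, €154 (q = 3 of N = 11).
Shortfall ratios: (173−78)/173 = 0.5491; (173−84)/173 = 0.5145; (173−154)/173 = 0.1098.
Squared: 0.3015; 0.2647; 0.0121.
Sum = 0.578269; P₂ = 0.578269 / 11 = 0.053.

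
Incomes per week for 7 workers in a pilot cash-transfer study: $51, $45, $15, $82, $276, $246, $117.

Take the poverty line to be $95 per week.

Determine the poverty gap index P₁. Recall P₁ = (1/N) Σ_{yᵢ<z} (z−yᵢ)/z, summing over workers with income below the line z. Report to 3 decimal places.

0.281

Poor units: $15, $45, $51, $82 (q = 4 of N = 7).
Gap ratios (z−y)/z: (95−15)/95 = 0.8421; (95−45)/95 = 0.5263; (95−51)/95 = 0.4632; (95−82)/95 = 0.1368.
Sum of shortfalls = 1.968421; P₁ averages over all N: 1.968421 / 7 = 0.281.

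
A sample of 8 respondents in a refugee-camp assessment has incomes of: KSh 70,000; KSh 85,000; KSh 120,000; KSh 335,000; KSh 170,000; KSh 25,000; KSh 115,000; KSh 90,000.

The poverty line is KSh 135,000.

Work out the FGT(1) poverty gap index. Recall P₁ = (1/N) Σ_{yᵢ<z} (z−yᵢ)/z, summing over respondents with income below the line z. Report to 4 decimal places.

Incomes under z: KSh 25,000, KSh 70,000, KSh 85,000, KSh 90,000, KSh 115,000, KSh 120,000 (q = 6 of N = 8).
Shortfall ratios: (135000−25000)/135000 = 0.8148; (135000−70000)/135000 = 0.4815; (135000−85000)/135000 = 0.3704; (135000−90000)/135000 = 0.3333; (135000−115000)/135000 = 0.1481; (135000−120000)/135000 = 0.1111.
Σ = 2.259259. Dividing by the full population N = 8 gives P₁ = 0.2824.

0.2824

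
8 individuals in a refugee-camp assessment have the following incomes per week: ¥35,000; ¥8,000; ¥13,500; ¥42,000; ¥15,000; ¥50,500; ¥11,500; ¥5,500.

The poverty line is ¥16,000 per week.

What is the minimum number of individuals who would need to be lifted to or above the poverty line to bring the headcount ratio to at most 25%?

Currently q = 5 of N = 8 are below the line (H = 0.625).
A headcount ratio of at most 25% allows at most ⌊0.25 × 8⌋ = 2 poor individuals.
So at least 5 − 2 = 3 must be lifted.

3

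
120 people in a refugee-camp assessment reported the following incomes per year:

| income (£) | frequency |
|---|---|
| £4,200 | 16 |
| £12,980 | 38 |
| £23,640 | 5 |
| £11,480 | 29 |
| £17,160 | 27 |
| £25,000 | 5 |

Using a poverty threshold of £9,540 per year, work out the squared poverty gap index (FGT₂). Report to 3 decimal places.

Poor units: 16×£4,200 (q = 16 of N = 120).
Normalized shortfalls: (9540−4200)/9540 = 0.5597 (×16).
Squared: 0.3133 (×16).
Sum = 5.013093; P₂ = 5.013093 / 120 = 0.042.

0.042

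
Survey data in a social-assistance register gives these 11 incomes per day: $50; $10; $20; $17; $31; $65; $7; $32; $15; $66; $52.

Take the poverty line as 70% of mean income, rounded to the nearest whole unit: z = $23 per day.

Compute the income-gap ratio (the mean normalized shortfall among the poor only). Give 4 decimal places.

Below the line: $7, $10, $15, $17, $20 (q = 5 of N = 11).
Relative gaps: 0.6957, 0.5652, 0.3478, 0.2609, 0.1304; sum = 2.000000.
The income-gap ratio divides by q (the poor only): 2.000000 / 5 = 0.4000.

0.4000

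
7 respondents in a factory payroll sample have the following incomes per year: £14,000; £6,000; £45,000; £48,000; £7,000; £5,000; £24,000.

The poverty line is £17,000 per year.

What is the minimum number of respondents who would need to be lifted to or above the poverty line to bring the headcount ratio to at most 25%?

Currently q = 4 of N = 7 are below the line (H = 0.571).
A headcount ratio of at most 25% allows at most ⌊0.25 × 7⌋ = 1 poor respondents.
So at least 4 − 1 = 3 must be lifted.

3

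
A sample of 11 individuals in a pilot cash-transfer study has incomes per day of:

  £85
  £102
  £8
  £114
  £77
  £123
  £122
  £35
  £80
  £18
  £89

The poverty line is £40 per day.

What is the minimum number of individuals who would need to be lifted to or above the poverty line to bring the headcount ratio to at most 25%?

1

3 of the 11 individuals are poor, so H = 3/11 = 0.273.
A headcount ratio of at most 25% allows at most ⌊0.25 × 11⌋ = 2 poor individuals.
So at least 3 − 2 = 1 must be lifted.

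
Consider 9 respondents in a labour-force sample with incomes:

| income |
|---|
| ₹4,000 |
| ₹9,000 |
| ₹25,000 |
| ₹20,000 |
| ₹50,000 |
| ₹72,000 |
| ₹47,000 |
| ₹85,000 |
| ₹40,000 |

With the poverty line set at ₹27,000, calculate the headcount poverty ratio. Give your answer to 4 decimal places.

4 of the 9 respondents have income below ₹27,000.
H = 4/9 = 0.4444.

0.4444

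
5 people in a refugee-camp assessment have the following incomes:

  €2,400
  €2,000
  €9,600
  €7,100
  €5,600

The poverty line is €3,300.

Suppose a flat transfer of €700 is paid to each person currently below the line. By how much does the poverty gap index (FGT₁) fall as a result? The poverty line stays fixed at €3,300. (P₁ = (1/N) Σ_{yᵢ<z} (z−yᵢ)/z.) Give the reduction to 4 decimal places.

Before: below the line — €2,000, €2,400; poverty gap index (FGT₁) = 0.133333.
After the €700 transfer: below the line — €2,700, €3,100; poverty gap index (FGT₁) = 0.048485.
Reduction = 0.133333 − 0.048485 = 0.0848.

0.0848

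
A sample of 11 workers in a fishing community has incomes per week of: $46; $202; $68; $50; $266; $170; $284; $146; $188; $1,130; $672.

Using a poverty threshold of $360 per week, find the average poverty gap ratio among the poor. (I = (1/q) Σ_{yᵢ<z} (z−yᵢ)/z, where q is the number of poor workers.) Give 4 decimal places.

Poor units: $46, $50, $68, $146, $170, $188, $202, $266, $284 (q = 9 of N = 11).
Shortfall ratios (z−y)/z: 0.8722, 0.8611, 0.8111, 0.5944, 0.5278, 0.4778, 0.4389, 0.2611, 0.2111; sum = 5.055556.
The income-gap ratio divides by q (the poor only): 5.055556 / 9 = 0.5617.

0.5617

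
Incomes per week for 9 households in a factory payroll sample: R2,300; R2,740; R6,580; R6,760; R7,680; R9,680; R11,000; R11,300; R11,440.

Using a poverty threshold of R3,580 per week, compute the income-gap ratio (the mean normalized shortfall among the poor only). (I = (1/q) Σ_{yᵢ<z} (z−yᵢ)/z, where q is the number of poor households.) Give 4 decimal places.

0.2961

Incomes under z: R2,300, R2,740 (q = 2 of N = 9).
Shortfall ratios (z−y)/z: 0.3575, 0.2346; sum = 0.592179.
I averages over the q = 2 poor units only: 0.592179 / 2 = 0.2961.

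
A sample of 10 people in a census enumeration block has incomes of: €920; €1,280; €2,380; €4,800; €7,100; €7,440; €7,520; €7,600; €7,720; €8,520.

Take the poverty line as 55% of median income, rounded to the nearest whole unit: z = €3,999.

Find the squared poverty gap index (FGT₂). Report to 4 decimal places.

Below the line: €920, €1,280, €2,380 (q = 3 of N = 10).
Normalized shortfalls: (3999−920)/3999 = 0.7699; (3999−1280)/3999 = 0.6799; (3999−2380)/3999 = 0.4049.
Squared: 0.5928; 0.4623; 0.1639.
Sum = 1.219007; P₂ = 1.219007 / 10 = 0.1219.

0.1219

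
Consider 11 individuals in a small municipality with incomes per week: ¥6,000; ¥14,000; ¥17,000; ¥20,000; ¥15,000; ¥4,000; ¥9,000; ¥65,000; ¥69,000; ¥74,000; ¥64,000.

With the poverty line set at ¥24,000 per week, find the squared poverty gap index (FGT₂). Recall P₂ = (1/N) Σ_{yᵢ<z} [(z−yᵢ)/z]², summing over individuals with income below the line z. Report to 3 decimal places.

Below z: ¥4,000, ¥6,000, ¥9,000, ¥14,000, ¥15,000, ¥17,000, ¥20,000 (q = 7 of N = 11).
Relative gaps: (24000−4000)/24000 = 0.8333; (24000−6000)/24000 = 0.7500; (24000−9000)/24000 = 0.6250; (24000−14000)/24000 = 0.4167; (24000−15000)/24000 = 0.3750; (24000−17000)/24000 = 0.2917; (24000−20000)/24000 = 0.1667.
Squared: 0.6944; 0.5625; 0.3906; 0.1736; 0.1406; 0.0851; 0.0278.
Sum = 2.074653; P₂ = 2.074653 / 11 = 0.189.

0.189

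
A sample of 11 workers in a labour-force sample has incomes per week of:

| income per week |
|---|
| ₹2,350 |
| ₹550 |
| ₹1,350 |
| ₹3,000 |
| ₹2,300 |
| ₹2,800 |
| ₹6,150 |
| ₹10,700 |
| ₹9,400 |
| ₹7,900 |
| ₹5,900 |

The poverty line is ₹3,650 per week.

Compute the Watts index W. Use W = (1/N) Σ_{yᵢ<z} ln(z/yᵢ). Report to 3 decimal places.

Below z: ₹550, ₹1,350, ₹2,300, ₹2,350, ₹2,800, ₹3,000 (q = 6 of N = 11).
Log shortfalls: ln(3650/550) = 1.8926; ln(3650/1350) = 0.9946; ln(3650/2300) = 0.4618; ln(3650/2350) = 0.4403; ln(3650/2800) = 0.2651; ln(3650/3000) = 0.1961.
W = 4.250539 / 11 = 0.386.

0.386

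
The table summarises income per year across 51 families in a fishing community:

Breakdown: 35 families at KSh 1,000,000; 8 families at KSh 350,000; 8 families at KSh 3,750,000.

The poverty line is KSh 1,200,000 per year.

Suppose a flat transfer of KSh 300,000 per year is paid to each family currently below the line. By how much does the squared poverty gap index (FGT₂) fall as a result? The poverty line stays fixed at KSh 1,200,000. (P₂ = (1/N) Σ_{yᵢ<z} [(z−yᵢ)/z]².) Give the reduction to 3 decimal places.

Before: below the line — 8×KSh 350,000, 35×KSh 1,000,000; squared poverty gap index (FGT₂) = 0.09777.
After the KSh 300,000 transfer: below the line — 8×KSh 650,000; squared poverty gap index (FGT₂) = 0.03295.
Reduction = 0.09777 − 0.03295 = 0.065.

0.065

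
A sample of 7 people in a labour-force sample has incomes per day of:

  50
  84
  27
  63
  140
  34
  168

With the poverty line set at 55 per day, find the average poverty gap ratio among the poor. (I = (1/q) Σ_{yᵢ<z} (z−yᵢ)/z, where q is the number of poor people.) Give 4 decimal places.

Incomes under z: 27, 34, 50 (q = 3 of N = 7).
Relative gaps: 0.5091, 0.3818, 0.0909; sum = 0.981818.
I averages over the q = 3 poor units only: 0.981818 / 3 = 0.3273.

0.3273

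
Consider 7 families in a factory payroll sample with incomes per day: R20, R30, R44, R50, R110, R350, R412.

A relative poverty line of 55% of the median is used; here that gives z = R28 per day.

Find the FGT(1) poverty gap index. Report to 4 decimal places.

Below the line: R20 (q = 1 of N = 7).
Relative gaps: (28−20)/28 = 0.2857.
Sum of shortfalls = 0.285714; P₁ averages over all N: 0.285714 / 7 = 0.0408.

0.0408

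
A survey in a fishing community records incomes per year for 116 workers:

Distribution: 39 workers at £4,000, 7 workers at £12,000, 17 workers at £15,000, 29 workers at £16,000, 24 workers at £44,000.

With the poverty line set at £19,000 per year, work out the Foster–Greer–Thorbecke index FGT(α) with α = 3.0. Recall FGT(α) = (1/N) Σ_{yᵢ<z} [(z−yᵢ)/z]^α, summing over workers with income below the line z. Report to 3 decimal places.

Poor units: 39×£4,000, 7×£12,000, 17×£15,000, 29×£16,000 (q = 92 of N = 116).
Gap ratios (z−y)/z: (19000−4000)/19000 = 0.7895 (×39); (19000−12000)/19000 = 0.3684 (×7); (19000−15000)/19000 = 0.2105 (×17); (19000−16000)/19000 = 0.1579 (×29).
Raised to α = 3.0: 0.49205 (×39); 0.05001 (×7); 0.00933 (×17); 0.00394 (×29).
Sum = 19.812946; FGT(3.0) = 19.812946 / 116 = 0.171.

0.171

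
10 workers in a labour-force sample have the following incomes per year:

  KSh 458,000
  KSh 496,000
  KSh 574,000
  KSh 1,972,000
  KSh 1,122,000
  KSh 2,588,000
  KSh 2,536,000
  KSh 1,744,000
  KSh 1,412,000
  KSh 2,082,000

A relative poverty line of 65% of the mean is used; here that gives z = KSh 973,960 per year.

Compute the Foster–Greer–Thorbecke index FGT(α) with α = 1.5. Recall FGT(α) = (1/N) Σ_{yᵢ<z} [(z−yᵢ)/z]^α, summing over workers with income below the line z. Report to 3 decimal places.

0.099

Incomes under z: KSh 458,000, KSh 496,000, KSh 574,000 (q = 3 of N = 10).
Normalized shortfalls: (973960−458000)/973960 = 0.5298; (973960−496000)/973960 = 0.4907; (973960−574000)/973960 = 0.4107.
Raised to α = 1.5: 0.38558; 0.34378; 0.26316.
Sum = 0.992510; FGT(1.5) = 0.992510 / 10 = 0.099.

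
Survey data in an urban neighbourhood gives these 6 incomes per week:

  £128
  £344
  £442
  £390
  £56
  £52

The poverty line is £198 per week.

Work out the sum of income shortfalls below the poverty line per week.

Below the line: £52, £56, £128 (q = 3 of N = 6).
Individual gaps: 198−52 = 146; 198−56 = 142; 198−128 = 70.
Aggregate gap = £358.

£358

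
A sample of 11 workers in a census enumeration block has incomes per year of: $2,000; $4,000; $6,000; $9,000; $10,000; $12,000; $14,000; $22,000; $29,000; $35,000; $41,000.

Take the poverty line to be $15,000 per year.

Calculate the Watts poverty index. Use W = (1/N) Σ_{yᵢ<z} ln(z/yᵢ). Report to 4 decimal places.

0.4965

Below z: $2,000, $4,000, $6,000, $9,000, $10,000, $12,000, $14,000 (q = 7 of N = 11).
Log shortfalls: ln(15000/2000) = 2.0149; ln(15000/4000) = 1.3218; ln(15000/6000) = 0.9163; ln(15000/9000) = 0.5108; ln(15000/10000) = 0.4055; ln(15000/12000) = 0.2231; ln(15000/14000) = 0.0690.
W = 5.461377 / 11 = 0.4965.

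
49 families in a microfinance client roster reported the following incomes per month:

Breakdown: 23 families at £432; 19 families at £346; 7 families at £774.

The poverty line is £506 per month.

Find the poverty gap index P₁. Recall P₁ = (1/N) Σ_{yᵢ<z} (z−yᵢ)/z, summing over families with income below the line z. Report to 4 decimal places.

Incomes under z: 19×£346, 23×£432 (q = 42 of N = 49).
Normalized shortfalls: (506−346)/506 = 0.3162 (×19); (506−432)/506 = 0.1462 (×23).
Sum of shortfalls = 9.371542; P₁ averages over all N: 9.371542 / 49 = 0.1913.

0.1913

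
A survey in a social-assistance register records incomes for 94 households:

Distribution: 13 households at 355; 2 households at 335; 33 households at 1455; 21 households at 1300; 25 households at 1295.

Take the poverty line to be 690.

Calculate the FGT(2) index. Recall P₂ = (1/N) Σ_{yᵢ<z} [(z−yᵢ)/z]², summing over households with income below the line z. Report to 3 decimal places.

Below z: 2×335, 13×355 (q = 15 of N = 94).
Normalized shortfalls: (690−335)/690 = 0.5145 (×2); (690−355)/690 = 0.4855 (×13).
Squared: 0.2647 (×2); 0.2357 (×13).
Sum = 3.593730; P₂ = 3.593730 / 94 = 0.038.

0.038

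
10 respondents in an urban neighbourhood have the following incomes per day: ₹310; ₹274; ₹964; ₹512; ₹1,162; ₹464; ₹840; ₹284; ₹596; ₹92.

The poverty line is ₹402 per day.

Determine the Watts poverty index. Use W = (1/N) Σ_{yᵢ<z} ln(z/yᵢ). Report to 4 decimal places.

0.2465

Poor units: ₹92, ₹274, ₹284, ₹310 (q = 4 of N = 10).
ln(z/y) terms: ln(402/92) = 1.4747; ln(402/274) = 0.3833; ln(402/284) = 0.3475; ln(402/310) = 0.2599.
W = 2.465345 / 10 = 0.2465.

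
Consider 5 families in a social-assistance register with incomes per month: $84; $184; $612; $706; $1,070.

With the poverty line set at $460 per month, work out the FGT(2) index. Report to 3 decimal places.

Poor units: $84, $184 (q = 2 of N = 5).
Shortfall ratios: (460−84)/460 = 0.8174; (460−184)/460 = 0.6000.
Squared: 0.6681; 0.3600.
Sum = 1.028129; P₂ = 1.028129 / 5 = 0.206.

0.206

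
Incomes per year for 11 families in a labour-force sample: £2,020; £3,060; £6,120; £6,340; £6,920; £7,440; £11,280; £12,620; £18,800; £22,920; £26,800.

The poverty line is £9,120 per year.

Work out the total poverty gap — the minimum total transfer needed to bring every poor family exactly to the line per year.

Incomes under z: £2,020, £3,060, £6,120, £6,340, £6,920, £7,440 (q = 6 of N = 11).
Individual gaps: 9120−2020 = 7100; 9120−3060 = 6060; 9120−6120 = 3000; 9120−6340 = 2780; 9120−6920 = 2200; 9120−7440 = 1680.
Aggregate gap = £22,820.

£22,820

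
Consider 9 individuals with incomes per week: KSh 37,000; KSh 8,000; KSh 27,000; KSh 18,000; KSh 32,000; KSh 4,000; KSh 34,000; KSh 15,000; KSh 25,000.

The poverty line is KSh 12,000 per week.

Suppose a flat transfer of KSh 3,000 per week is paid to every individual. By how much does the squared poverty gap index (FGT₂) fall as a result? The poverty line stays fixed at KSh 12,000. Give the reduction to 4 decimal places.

0.0417

Before: below the line — KSh 4,000, KSh 8,000; squared poverty gap index (FGT₂) = 0.061728.
After the KSh 3,000 transfer: below the line — KSh 7,000, KSh 11,000; squared poverty gap index (FGT₂) = 0.020062.
Reduction = 0.061728 − 0.020062 = 0.0417.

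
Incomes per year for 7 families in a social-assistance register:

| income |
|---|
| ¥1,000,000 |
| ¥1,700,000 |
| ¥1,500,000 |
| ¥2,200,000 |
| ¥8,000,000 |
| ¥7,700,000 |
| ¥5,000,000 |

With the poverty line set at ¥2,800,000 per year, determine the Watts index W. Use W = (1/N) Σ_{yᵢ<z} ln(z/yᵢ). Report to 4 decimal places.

0.3420

Below z: ¥1,000,000, ¥1,500,000, ¥1,700,000, ¥2,200,000 (q = 4 of N = 7).
Log shortfalls: ln(2800000/1000000) = 1.0296; ln(2800000/1500000) = 0.6242; ln(2800000/1700000) = 0.4990; ln(2800000/2200000) = 0.2412.
W = 2.393927 / 7 = 0.3420.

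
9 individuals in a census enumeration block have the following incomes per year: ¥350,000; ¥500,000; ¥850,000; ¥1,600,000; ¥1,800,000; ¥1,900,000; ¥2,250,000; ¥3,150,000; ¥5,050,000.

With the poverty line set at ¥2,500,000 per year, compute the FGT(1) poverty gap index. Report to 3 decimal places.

0.367

Poor units: ¥350,000, ¥500,000, ¥850,000, ¥1,600,000, ¥1,800,000, ¥1,900,000, ¥2,250,000 (q = 7 of N = 9).
Relative gaps: (2500000−350000)/2500000 = 0.8600; (2500000−500000)/2500000 = 0.8000; (2500000−850000)/2500000 = 0.6600; (2500000−1600000)/2500000 = 0.3600; (2500000−1800000)/2500000 = 0.2800; (2500000−1900000)/2500000 = 0.2400; (2500000−2250000)/2500000 = 0.1000.
Sum of shortfalls = 3.300000; P₁ averages over all N: 3.300000 / 9 = 0.367.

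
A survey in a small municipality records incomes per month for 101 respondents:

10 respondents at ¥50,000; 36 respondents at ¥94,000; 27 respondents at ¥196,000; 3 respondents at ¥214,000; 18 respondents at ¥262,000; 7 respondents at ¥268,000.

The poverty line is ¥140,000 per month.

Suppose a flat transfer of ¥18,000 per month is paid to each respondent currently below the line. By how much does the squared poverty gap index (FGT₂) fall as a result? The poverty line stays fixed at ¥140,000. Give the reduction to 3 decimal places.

Before: below the line — 10×¥50,000, 36×¥94,000; squared poverty gap index (FGT₂) = 0.07940.
After the ¥18,000 transfer: below the line — 10×¥68,000, 36×¥112,000; squared poverty gap index (FGT₂) = 0.04044.
Reduction = 0.07940 − 0.04044 = 0.039.

0.039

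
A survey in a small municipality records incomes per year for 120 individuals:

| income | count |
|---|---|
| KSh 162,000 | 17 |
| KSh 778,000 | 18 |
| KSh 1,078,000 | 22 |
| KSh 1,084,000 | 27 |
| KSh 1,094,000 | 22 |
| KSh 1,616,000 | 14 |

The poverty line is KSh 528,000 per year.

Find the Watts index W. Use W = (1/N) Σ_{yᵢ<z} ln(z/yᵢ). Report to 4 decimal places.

0.1674

Below the line: 17×KSh 162,000 (q = 17 of N = 120).
ln(z/y) terms: ln(528000/162000) = 1.1815 (×17).
W = 20.085499 / 120 = 0.1674.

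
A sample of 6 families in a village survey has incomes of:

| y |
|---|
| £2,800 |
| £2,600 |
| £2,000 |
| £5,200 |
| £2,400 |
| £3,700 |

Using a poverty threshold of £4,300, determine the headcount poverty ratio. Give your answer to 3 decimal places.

5 of the 6 families have income below £4,300.
H = 5/6 = 0.833.

0.833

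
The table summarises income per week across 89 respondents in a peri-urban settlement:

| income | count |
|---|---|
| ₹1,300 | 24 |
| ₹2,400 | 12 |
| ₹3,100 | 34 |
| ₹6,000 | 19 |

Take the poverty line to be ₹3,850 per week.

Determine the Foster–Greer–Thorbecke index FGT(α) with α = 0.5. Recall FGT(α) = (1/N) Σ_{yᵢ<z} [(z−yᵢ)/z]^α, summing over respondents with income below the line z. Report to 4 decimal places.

Below z: 24×₹1,300, 12×₹2,400, 34×₹3,100 (q = 70 of N = 89).
Shortfall ratios: (3850−1300)/3850 = 0.6623 (×24); (3850−2400)/3850 = 0.3766 (×12); (3850−3100)/3850 = 0.1948 (×34).
Raised to α = 0.5: 0.81384 (×24); 0.61370 (×12); 0.44137 (×34).
Sum = 41.903041; FGT(0.5) = 41.903041 / 89 = 0.4708.

0.4708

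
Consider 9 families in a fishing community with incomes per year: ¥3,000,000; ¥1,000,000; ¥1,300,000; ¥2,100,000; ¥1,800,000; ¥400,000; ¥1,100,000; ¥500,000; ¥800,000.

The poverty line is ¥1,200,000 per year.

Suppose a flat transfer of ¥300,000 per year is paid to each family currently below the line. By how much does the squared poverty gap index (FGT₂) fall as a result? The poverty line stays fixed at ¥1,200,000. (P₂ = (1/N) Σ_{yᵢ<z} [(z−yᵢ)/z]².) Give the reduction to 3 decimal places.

Before: below the line — ¥400,000, ¥500,000, ¥800,000, ¥1,000,000, ¥1,100,000; squared poverty gap index (FGT₂) = 0.10340.
After the ¥300,000 transfer: below the line — ¥700,000, ¥800,000, ¥1,100,000; squared poverty gap index (FGT₂) = 0.03241.
Reduction = 0.10340 − 0.03241 = 0.071.

0.071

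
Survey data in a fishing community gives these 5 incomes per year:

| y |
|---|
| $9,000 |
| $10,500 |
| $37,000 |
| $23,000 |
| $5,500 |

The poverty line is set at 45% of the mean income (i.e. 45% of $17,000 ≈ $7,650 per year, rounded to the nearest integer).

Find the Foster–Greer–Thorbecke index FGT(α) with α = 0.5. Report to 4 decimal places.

Below the line: $5,500 (q = 1 of N = 5).
Shortfall ratios: (7650−5500)/7650 = 0.2810.
Raised to α = 0.5: 0.53014.
Sum = 0.530137; FGT(0.5) = 0.530137 / 5 = 0.1060.

0.1060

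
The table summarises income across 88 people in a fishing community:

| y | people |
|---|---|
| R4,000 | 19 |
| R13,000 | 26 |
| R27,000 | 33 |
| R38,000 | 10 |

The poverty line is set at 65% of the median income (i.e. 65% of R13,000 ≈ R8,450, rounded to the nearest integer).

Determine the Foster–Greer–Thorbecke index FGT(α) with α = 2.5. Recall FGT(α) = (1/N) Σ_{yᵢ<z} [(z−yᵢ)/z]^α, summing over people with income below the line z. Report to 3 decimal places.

0.043

Below z: 19×R4,000 (q = 19 of N = 88).
Relative gaps: (8450−4000)/8450 = 0.5266 (×19).
Raised to α = 2.5: 0.20126 (×19).
Sum = 3.823947; FGT(2.5) = 3.823947 / 88 = 0.043.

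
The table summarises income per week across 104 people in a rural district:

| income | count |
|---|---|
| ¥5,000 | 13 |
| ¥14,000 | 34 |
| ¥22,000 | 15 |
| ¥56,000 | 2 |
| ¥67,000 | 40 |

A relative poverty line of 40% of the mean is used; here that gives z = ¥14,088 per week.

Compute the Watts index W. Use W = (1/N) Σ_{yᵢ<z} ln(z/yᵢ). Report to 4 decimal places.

Below the line: 13×¥5,000, 34×¥14,000 (q = 47 of N = 104).
Log gaps: ln(14088/5000) = 1.0359 (×13); ln(14088/14000) = 0.0063 (×34).
W = 13.679556 / 104 = 0.1315.

0.1315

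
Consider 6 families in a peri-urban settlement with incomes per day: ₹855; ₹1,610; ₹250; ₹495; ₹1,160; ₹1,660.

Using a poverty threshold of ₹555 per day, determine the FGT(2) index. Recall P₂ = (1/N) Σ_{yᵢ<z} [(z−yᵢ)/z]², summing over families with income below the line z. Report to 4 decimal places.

Poor units: ₹250, ₹495 (q = 2 of N = 6).
Shortfall ratios: (555−250)/555 = 0.5495; (555−495)/555 = 0.1081.
Squared: 0.3020; 0.0117.
Sum = 0.313692; P₂ = 0.313692 / 6 = 0.0523.

0.0523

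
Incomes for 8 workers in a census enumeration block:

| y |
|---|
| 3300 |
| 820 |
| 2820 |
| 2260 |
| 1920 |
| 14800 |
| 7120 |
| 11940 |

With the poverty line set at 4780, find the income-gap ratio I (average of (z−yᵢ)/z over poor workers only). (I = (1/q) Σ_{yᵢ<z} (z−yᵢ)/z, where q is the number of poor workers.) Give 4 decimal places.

Below z: 820, 1920, 2260, 2820, 3300 (q = 5 of N = 8).
Shortfall ratios (z−y)/z: 0.8285, 0.5983, 0.5272, 0.4100, 0.3096; sum = 2.673640.
The income-gap ratio divides by q (the poor only): 2.673640 / 5 = 0.5347.

0.5347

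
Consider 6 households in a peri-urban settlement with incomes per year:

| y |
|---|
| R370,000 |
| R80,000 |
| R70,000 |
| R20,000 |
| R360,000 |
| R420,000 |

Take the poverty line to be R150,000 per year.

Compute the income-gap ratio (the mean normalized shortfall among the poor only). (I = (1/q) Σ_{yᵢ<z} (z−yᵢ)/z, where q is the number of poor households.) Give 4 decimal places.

0.6222

Below the line: R20,000, R70,000, R80,000 (q = 3 of N = 6).
Shortfall ratios (z−y)/z: 0.8667, 0.5333, 0.4667; sum = 1.866667.
The income-gap ratio divides by q (the poor only): 1.866667 / 3 = 0.6222.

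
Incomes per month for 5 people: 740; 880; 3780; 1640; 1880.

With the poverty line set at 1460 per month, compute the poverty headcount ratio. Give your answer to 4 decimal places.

0.4000

2 of the 5 people have income below 1460.
H = 2/5 = 0.4000.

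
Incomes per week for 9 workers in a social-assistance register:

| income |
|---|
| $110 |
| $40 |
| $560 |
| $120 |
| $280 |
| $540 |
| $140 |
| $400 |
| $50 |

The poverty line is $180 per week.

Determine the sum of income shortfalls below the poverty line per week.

Below the line: $40, $50, $110, $120, $140 (q = 5 of N = 9).
Individual gaps: 180−40 = 140; 180−50 = 130; 180−110 = 70; 180−120 = 60; 180−140 = 40.
Aggregate gap = $440.

$440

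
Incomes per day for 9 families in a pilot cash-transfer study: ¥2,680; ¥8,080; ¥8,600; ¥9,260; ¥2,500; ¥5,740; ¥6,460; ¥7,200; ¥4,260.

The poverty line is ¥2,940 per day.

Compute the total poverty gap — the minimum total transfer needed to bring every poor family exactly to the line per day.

Incomes under z: ¥2,500, ¥2,680 (q = 2 of N = 9).
Individual gaps: 2940−2500 = 440; 2940−2680 = 260.
Aggregate gap = ¥700.

¥700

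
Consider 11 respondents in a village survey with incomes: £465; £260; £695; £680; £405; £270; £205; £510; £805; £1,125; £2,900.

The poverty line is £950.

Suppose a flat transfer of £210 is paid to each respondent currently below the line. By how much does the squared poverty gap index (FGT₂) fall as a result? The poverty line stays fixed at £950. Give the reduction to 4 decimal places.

0.1405

Before: below the line — £205, £260, £270, £405, £465, £510, £680, £695, £805; squared poverty gap index (FGT₂) = 0.239569.
After the £210 transfer: below the line — £415, £470, £480, £615, £675, £720, £890, £905; squared poverty gap index (FGT₂) = 0.099109.
Reduction = 0.239569 − 0.099109 = 0.1405.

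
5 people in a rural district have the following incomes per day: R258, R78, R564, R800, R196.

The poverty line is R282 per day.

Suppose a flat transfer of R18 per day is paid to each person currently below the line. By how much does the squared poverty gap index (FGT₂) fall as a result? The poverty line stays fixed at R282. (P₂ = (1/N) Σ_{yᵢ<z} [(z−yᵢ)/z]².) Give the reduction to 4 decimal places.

Before: below the line — R78, R196, R258; squared poverty gap index (FGT₂) = 0.124712.
After the R18 transfer: below the line — R96, R214, R276; squared poverty gap index (FGT₂) = 0.098727.
Reduction = 0.124712 − 0.098727 = 0.0260.

0.0260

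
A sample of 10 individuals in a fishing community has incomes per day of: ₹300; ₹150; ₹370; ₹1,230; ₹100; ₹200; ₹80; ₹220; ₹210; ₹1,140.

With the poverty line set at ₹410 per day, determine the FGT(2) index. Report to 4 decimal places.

Incomes under z: ₹80, ₹100, ₹150, ₹200, ₹210, ₹220, ₹300, ₹370 (q = 8 of N = 10).
Relative gaps: (410−80)/410 = 0.8049; (410−100)/410 = 0.7561; (410−150)/410 = 0.6341; (410−200)/410 = 0.5122; (410−210)/410 = 0.4878; (410−220)/410 = 0.4634; (410−300)/410 = 0.2683; (410−370)/410 = 0.0976.
Squared: 0.6478; 0.5717; 0.4021; 0.2623; 0.2380; 0.2148; 0.0720; 0.0095.
Sum = 2.418203; P₂ = 2.418203 / 10 = 0.2418.

0.2418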